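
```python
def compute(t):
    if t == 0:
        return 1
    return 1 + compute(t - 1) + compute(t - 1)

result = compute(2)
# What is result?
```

compute(t) = 1 + 2·compute(t-1), compute(0)=1. Closed form: (1+1)·2^2 - 1 = 7.

Answer: 7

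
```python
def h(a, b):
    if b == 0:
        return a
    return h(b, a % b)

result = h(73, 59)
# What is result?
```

h(73, 59) -> h(59, 14) -> h(14, 3) -> h(3, 2) -> h(2, 1) -> h(1, 0) -> 1

Answer: 1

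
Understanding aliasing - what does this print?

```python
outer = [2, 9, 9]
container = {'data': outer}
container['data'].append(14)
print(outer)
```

Key concept: dict holds reference to list.
Step by step:
`outer = [2, 9, 9]` → outer = [2, 9, 9]
`container = {'data': outer}` → container = {'data': [2, 9, 9]}
`container['data'].append(14)` → outer = [2, 9, 9, 14]; container = {'data': [2, 9, 9, 14]}
`print(outer)` → prints [2, 9, 9, 14]

Answer: [2, 9, 9, 14]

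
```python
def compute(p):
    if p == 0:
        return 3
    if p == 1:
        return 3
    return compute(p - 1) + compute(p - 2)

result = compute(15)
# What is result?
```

Build up from base cases: compute(0)=3, compute(1)=3, compute(2)=6, compute(3)=9, compute(4)=15, compute(5)=24, compute(6)=39, ..., compute(15)=2961

Answer: 2961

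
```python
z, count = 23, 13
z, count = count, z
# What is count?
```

Trace:
`z, count = 23, 13` → z = 23; count = 13
`z, count = count, z` → z = 13; count = 23
So count = 23

Answer: 23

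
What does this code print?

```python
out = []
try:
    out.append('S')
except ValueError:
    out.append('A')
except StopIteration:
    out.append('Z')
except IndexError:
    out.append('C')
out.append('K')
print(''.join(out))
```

Execution trace: 'S' (try body, no exception) → 'K' (after the try/except). Output: SK

Answer: SK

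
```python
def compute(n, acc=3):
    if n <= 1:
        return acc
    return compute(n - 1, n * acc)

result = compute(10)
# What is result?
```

Accumulator trace (n, acc): (10, 3) -> (9, 30) -> (8, 270) -> (7, 2160) -> (6, 15120) -> (5, 90720) -> (4, 453600) -> (3, 1814400) -> (2, 5443200) -> (1, 10886400) -> return 10886400

Answer: 10886400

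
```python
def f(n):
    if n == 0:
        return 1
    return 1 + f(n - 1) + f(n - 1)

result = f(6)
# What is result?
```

f(n) = 1 + 2·f(n-1), f(0)=1. Closed form: (1+1)·2^6 - 1 = 127.

Answer: 127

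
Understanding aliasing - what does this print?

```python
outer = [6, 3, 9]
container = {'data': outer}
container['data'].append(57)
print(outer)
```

Key concept: dict holds reference to list.
Step by step:
`outer = [6, 3, 9]` → outer = [6, 3, 9]
`container = {'data': outer}` → container = {'data': [6, 3, 9]}
`container['data'].append(57)` → outer = [6, 3, 9, 57]; container = {'data': [6, 3, 9, 57]}
`print(outer)` → prints [6, 3, 9, 57]

Answer: [6, 3, 9, 57]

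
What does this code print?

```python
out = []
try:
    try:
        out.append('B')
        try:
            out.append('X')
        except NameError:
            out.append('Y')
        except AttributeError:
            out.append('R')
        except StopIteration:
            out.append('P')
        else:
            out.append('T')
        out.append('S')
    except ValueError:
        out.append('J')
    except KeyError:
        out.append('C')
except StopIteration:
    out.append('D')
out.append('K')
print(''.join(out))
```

Execution trace: 'B' (try body) → 'X' (inner try body, no exception) → 'T' (inner else) → 'S' (try body, no exception) → 'K' (after the try/except). Output: BXTSK

Answer: BXTSK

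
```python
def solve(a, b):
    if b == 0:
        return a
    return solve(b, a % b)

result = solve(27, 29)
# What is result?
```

solve(27, 29) -> solve(29, 27) -> solve(27, 2) -> solve(2, 1) -> solve(1, 0) -> 1

Answer: 1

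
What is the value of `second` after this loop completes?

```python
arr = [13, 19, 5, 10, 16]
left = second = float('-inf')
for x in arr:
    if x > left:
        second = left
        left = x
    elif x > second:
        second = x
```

Second largest (with repeats) in [13, 19, 5, 10, 16]
`second` takes the values: -inf → 13 → 16

Answer: 16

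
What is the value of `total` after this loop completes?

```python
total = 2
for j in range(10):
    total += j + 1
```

Start at 2, add 1 to 10 = 57
`total` takes the values: 2 → 3 → 5 → 8 → 12 → 17 → 23 → 30 → 38 → 47 → 57

Answer: 57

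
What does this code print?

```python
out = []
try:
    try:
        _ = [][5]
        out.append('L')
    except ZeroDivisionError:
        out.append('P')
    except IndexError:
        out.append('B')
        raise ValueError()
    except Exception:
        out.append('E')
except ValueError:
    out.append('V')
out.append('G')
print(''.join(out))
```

Execution trace: 'B' (inner except IndexError) → 'V' (outer except ValueError) → 'G' (after the try/except). Output: BVG

Answer: BVG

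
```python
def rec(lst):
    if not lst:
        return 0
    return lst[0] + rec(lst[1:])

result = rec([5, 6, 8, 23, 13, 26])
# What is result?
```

5 + 6 + 8 + 23 + 13 + 26 + 0 = 81

Answer: 81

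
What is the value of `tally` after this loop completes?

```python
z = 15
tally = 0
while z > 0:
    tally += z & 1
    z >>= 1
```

Count set bits in 15 (binary: 0b1111)
`tally` takes the values: 0 → 1 → 2 → 3 → 4

Answer: 4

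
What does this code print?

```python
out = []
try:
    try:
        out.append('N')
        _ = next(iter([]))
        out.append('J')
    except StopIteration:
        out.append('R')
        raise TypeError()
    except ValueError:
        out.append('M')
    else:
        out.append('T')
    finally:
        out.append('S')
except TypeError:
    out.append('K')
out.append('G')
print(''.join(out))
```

Execution trace: 'N' (inner try body) → 'R' (inner except StopIteration) → 'S' (inner finally) → 'K' (outer except TypeError) → 'G' (after the try/except). Output: NRSKG

Answer: NRSKG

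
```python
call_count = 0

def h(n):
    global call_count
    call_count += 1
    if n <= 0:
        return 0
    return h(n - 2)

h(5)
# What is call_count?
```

Linear recursion stepping by 2: 4 calls from n=5 down to ≤0.

Answer: 4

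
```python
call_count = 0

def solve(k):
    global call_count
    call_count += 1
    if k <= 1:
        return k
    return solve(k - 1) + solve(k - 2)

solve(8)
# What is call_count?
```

Calls(k) = 1 + Calls(k-1) + Calls(k-2); Calls(0)=Calls(1)=1. For k=8 this gives 67.

Answer: 67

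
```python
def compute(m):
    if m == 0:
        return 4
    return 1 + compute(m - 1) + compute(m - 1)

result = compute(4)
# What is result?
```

compute(m) = 1 + 2·compute(m-1), compute(0)=4. Closed form: (4+1)·2^4 - 1 = 79.

Answer: 79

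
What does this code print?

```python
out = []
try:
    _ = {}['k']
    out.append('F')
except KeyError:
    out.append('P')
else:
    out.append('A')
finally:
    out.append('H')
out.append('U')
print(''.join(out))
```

Execution trace: 'P' (except KeyError) → 'H' (finally) → 'U' (after the try/except). Output: PHU

Answer: PHU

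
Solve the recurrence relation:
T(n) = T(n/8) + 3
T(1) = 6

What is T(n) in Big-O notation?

Each step divides n by 8 and adds 3. After log_8(n) steps we reach T(1)=6. So T(n) = 3·log_8(n) + 6 = O(log n).

Answer: O(log n)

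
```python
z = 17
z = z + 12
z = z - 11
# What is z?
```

Trace:
`z = 17` → z = 17
`z = z + 12` → z = 29
`z = z - 11` → z = 18
So z = 18

Answer: 18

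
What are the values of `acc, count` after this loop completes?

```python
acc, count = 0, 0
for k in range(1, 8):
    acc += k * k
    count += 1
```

Sum of squares and count
`acc, count` takes the values: (0, 0) → (1, 0) → (1, 1) → (5, 1) → (5, 2) → (14, 2) → (14, 3) → (30, 3) → (30, 4) → (55, 4) → (55, 5) → (91, 5) → (91, 6) → (140, 6) → (140, 7)

Answer: 140, 7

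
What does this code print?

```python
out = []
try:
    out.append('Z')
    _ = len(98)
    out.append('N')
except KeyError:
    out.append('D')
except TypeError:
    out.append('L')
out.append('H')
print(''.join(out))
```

Execution trace: 'Z' (try body) → 'L' (except TypeError) → 'H' (after the try/except). Output: ZLH

Answer: ZLH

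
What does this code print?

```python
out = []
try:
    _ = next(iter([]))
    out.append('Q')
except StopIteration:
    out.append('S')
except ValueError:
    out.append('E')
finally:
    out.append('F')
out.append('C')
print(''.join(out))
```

Execution trace: 'S' (except StopIteration) → 'F' (finally) → 'C' (after the try/except). Output: SFC

Answer: SFC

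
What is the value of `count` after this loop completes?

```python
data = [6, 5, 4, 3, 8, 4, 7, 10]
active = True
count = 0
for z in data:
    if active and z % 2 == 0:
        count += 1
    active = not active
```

Count even values at even positions
`count` takes the values: 0 → 1 → 2 → 3

Answer: 3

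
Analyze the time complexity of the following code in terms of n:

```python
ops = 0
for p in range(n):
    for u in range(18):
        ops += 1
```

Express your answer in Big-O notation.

Each loop level contributes: n × 1. Multiplying the contributions gives O(n).

Answer: O(n)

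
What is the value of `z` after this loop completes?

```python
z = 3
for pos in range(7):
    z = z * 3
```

Multiply by 3, 7 times: 3 * 3^7 = 6561
`z` takes the values: 3 → 9 → 27 → 81 → 243 → 729 → 2187 → 6561

Answer: 6561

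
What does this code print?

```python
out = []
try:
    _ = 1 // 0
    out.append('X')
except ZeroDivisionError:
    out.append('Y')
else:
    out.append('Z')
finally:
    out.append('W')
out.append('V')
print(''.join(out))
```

Execution trace: 'Y' (except ZeroDivisionError) → 'W' (finally) → 'V' (after the try/except). Output: YWV

Answer: YWV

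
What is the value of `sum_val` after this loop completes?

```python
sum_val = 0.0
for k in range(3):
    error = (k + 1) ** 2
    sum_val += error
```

Sum of squared losses 1² + 2² + ... + 3²
`sum_val` takes the values: 0.0 → 1.0 → 5.0 → 14.0

Answer: 14.0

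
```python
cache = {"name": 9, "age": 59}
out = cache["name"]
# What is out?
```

Trace:
`cache = {"name": 9, "age": 59}` → cache = {'name': 9, 'age': 59}
`out = cache["name"]` → out = 9
So out = 9

Answer: 9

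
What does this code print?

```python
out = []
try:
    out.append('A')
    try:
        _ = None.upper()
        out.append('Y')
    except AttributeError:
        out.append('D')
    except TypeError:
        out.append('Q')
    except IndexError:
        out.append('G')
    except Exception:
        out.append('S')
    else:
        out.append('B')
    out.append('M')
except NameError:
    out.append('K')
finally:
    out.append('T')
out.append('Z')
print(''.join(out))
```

Execution trace: 'A' (try body) → 'D' (inner except AttributeError) → 'M' (try body, no exception) → 'T' (finally) → 'Z' (after the try/except). Output: ADMTZ

Answer: ADMTZ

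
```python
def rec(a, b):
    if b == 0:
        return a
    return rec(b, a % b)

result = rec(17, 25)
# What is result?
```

rec(17, 25) -> rec(25, 17) -> rec(17, 8) -> rec(8, 1) -> rec(1, 0) -> 1

Answer: 1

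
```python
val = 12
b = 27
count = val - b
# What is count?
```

Trace:
`val = 12` → val = 12
`b = 27` → b = 27
`count = val - b` → count = -15
So count = -15

Answer: -15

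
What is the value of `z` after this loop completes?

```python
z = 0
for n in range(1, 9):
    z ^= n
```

XOR of 1 to 8
`z` takes the values: 0 → 1 → 3 → 0 → 4 → 1 → 7 → 0 → 8

Answer: 8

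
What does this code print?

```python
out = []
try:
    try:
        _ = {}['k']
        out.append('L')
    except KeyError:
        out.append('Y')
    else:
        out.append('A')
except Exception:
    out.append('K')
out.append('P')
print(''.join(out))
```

Execution trace: 'Y' (inner except KeyError) → 'P' (after the try/except). Output: YP

Answer: YP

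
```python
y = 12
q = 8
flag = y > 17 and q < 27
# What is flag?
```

Trace:
`y = 12` → y = 12
`q = 8` → q = 8
`flag = y > 17 and q < 27` → flag = False
So flag = False

Answer: False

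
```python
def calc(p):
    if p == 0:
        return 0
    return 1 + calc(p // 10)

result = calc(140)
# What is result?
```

Count of digits of 140: 3

Answer: 3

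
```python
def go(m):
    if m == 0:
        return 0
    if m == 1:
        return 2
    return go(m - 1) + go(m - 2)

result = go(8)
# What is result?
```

Build up from base cases: go(0)=0, go(1)=2, go(2)=2, go(3)=4, go(4)=6, go(5)=10, go(6)=16, ..., go(8)=42

Answer: 42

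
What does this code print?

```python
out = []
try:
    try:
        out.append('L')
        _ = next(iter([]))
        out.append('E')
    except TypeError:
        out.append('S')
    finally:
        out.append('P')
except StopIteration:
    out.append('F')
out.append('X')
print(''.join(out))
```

Execution trace: 'L' (try body) → 'P' (finally) → 'F' (outer except StopIteration) → 'X' (after the try/except). Output: LPFX

Answer: LPFX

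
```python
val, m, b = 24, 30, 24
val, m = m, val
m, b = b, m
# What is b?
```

Trace:
`val, m, b = 24, 30, 24` → val = 24; m = 30; b = 24
`val, m = m, val` → val = 30; m = 24
`m, b = b, m` → m = 24; b = 24
So b = 24

Answer: 24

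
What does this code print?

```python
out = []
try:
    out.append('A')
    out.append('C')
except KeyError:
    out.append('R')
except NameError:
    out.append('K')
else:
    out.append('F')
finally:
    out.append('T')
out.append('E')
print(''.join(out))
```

Execution trace: 'A' (try body) → 'C' (try body, no exception) → 'F' (else) → 'T' (finally) → 'E' (after the try/except). Output: ACFTE

Answer: ACFTE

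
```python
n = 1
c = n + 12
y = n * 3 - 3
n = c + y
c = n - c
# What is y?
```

Trace:
`n = 1` → n = 1
`c = n + 12` → c = 13
`y = n * 3 - 3` → y = 0
`n = c + y` → n = 13
`c = n - c` → c = 0
So y = 0

Answer: 0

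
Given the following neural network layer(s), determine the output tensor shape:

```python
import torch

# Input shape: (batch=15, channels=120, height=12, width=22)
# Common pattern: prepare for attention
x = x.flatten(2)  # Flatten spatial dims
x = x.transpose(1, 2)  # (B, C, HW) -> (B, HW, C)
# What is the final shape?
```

Input: (15, 120, 12, 22) -> after flatten(2): (15, 120, 264) -> Output: (15, 264, 120)

Answer: (15, 264, 120)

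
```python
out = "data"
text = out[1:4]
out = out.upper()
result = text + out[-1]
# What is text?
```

Trace:
`out = "data"` → out = 'data'
`text = out[1:4]` → text = 'ata'
`out = out.upper()` → out = 'DATA'
`result = text + out[-1]` → result = 'ataA'
So text = 'ata'

Answer: 'ata'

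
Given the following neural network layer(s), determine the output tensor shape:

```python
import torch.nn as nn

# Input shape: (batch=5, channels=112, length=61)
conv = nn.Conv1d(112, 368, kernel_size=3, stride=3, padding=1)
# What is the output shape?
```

Input: (5, 112, 61) -> Output: (5, 368, 21)

Answer: (5, 368, 21)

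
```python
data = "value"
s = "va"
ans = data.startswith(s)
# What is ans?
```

Trace:
`data = "value"` → data = 'value'
`s = "va"` → s = 'va'
`ans = data.startswith(s)` → ans = True
So ans = True

Answer: True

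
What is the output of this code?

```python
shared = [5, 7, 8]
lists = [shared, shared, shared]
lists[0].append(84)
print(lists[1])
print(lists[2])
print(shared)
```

Key concept: list of same reference.
Step by step:
`shared = [5, 7, 8]` → shared = [5, 7, 8]
`lists = [shared, shared, shared]` → lists = [[5, 7, 8], [5, 7, 8], [5, 7, 8]]
`lists[0].append(84)` → shared = [5, 7, 8, 84]; lists = [[5, 7, 8, 84], [5, 7, 8, 84], [5, 7, 8, 84]]
`print(lists[1])` → prints [5, 7, 8, 84]
`print(lists[2])` → prints [5, 7, 8, 84]
`print(shared)` → prints [5, 7, 8, 84]

Answer:
[5, 7, 8, 84]
[5, 7, 8, 84]
[5, 7, 8, 84]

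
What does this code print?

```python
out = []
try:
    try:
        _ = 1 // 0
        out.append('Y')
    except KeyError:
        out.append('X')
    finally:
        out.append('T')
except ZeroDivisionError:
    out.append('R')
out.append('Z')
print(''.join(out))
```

Execution trace: 'T' (finally) → 'R' (outer except ZeroDivisionError) → 'Z' (after the try/except). Output: TRZ

Answer: TRZ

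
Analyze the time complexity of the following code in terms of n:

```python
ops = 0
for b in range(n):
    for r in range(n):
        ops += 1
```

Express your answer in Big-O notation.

Each loop level contributes: n × n. Multiplying the contributions gives O(n^2).

Answer: O(n^2)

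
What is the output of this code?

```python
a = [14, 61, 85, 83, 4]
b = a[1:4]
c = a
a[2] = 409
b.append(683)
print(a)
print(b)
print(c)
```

Key concept: slice vs alias.
Step by step:
`a = [14, 61, 85, 83, 4]` → a = [14, 61, 85, 83, 4]
`b = a[1:4]` → b = [61, 85, 83]
`c = a` → c = [14, 61, 85, 83, 4] (same object as a)
`a[2] = 409` → a = [14, 61, 409, 83, 4] (same object as c); c = [14, 61, 409, 83, 4] (same object as a)
`b.append(683)` → b = [61, 85, 83, 683]
`print(a)` → prints [14, 61, 409, 83, 4]
`print(b)` → prints [61, 85, 83, 683]
`print(c)` → prints [14, 61, 409, 83, 4]

Answer:
[14, 61, 409, 83, 4]
[61, 85, 83, 683]
[14, 61, 409, 83, 4]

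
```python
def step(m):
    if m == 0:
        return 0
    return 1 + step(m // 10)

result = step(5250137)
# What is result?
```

Count of digits of 5250137: 7

Answer: 7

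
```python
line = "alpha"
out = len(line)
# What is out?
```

Trace:
`line = "alpha"` → line = 'alpha'
`out = len(line)` → out = 5
So out = 5

Answer: 5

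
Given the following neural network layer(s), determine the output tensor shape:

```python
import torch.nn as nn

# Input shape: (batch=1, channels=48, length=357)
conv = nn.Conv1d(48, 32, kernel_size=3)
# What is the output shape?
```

Input: (1, 48, 357) -> Output: (1, 32, 355)

Answer: (1, 32, 355)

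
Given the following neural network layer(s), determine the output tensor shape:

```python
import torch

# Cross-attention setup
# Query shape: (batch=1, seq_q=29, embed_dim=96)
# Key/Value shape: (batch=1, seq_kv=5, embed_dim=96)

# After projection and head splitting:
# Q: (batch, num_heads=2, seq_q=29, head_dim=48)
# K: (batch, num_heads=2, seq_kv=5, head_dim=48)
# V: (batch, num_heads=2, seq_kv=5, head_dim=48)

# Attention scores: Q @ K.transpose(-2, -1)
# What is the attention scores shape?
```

Input: (1, 29, 96) -> Output: (1, 2, 29, 5)

Answer: (1, 2, 29, 5)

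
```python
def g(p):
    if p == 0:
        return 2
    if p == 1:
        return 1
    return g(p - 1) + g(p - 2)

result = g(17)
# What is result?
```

Build up from base cases: g(0)=2, g(1)=1, g(2)=3, g(3)=4, g(4)=7, g(5)=11, g(6)=18, ..., g(17)=3571

Answer: 3571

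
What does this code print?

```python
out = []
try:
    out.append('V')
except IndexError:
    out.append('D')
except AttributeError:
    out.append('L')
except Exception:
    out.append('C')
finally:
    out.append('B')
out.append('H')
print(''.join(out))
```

Execution trace: 'V' (try body, no exception) → 'B' (finally) → 'H' (after the try/except). Output: VBH

Answer: VBH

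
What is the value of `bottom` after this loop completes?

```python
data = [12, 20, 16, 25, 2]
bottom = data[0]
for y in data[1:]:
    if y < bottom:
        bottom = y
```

Minimum of [12, 20, 16, 25, 2]
`bottom` takes the values: 12 → 2

Answer: 2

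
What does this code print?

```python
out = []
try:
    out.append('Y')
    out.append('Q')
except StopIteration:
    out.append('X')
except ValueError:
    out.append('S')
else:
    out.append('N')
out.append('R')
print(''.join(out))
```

Execution trace: 'Y' (try body) → 'Q' (try body, no exception) → 'N' (else) → 'R' (after the try/except). Output: YQNR

Answer: YQNR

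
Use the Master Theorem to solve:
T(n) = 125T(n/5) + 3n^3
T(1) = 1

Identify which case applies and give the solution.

a=125, b=5, f(n)=3n^3. log_5(125) = 3. Since c=3 = 3, Case 2 applies: T(n) = Θ(n^log_b(a) · log n) = O(n^3 log n).

Answer: O(n^3 log n) - Case 2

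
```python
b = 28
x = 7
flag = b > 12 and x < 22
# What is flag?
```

Trace:
`b = 28` → b = 28
`x = 7` → x = 7
`flag = b > 12 and x < 22` → flag = True
So flag = True

Answer: True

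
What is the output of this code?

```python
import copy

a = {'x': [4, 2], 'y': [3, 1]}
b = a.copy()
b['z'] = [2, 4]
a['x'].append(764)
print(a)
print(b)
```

Key concept: shallow copy of dict with mutable values.
Step by step:
`a = {'x': [4, 2], 'y': [3, 1]}` → a = {'x': [4, 2], 'y': [3, 1]}
`b = a.copy()` → b = {'x': [4, 2], 'y': [3, 1]}
`b['z'] = [2, 4]` → b = {'x': [4, 2], 'y': [3, 1], 'z': [2, 4]}
`a['x'].append(764)` → a = {'x': [4, 2, 764], 'y': [3, 1]}; b = {'x': [4, 2, 764], 'y': [3, 1], 'z': [2, 4]}
`print(a)` → prints {'x': [4, 2, 764], 'y': [3, 1]}
`print(b)` → prints {'x': [4, 2, 764], 'y': [3, 1], 'z': [2, 4]}

Answer:
{'x': [4, 2, 764], 'y': [3, 1]}
{'x': [4, 2, 764], 'y': [3, 1], 'z': [2, 4]}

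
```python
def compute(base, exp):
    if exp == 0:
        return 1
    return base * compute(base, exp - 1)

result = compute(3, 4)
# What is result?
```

compute(3, 4) = 3 * 3 * 3 * 3 = 81

Answer: 81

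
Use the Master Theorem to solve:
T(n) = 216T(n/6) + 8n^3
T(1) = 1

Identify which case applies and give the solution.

a=216, b=6, f(n)=8n^3. log_6(216) = 3. Since c=3 = 3, Case 2 applies: T(n) = Θ(n^log_b(a) · log n) = O(n^3 log n).

Answer: O(n^3 log n) - Case 2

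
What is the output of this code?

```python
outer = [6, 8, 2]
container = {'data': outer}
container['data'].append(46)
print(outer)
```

Key concept: dict holds reference to list.
Step by step:
`outer = [6, 8, 2]` → outer = [6, 8, 2]
`container = {'data': outer}` → container = {'data': [6, 8, 2]}
`container['data'].append(46)` → outer = [6, 8, 2, 46]; container = {'data': [6, 8, 2, 46]}
`print(outer)` → prints [6, 8, 2, 46]

Answer: [6, 8, 2, 46]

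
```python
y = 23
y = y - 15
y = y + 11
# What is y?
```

Trace:
`y = 23` → y = 23
`y = y - 15` → y = 8
`y = y + 11` → y = 19
So y = 19

Answer: 19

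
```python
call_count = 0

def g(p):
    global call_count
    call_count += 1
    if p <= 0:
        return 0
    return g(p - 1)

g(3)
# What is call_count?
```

Linear recursion stepping by 1: 4 calls from p=3 down to ≤0.

Answer: 4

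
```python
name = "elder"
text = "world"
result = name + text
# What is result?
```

Trace:
`name = "elder"` → name = 'elder'
`text = "world"` → text = 'world'
`result = name + text` → result = 'elderworld'
So result = 'elderworld'

Answer: 'elderworld'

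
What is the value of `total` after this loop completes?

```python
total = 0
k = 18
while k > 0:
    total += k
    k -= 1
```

Sum 18 down to 1
`total` takes the values: 0 → 18 → 35 → 51 → 66 → 80 → 93 → 105 → 116 → 126 → 135 → 143 → 150 → 156 → 161 → 165 → 168 → 170 → 171

Answer: 171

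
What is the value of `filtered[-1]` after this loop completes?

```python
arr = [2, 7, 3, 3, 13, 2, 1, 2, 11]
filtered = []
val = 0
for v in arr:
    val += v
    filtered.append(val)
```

Cumulative sum ends at 44
`filtered` takes the values: [] → [2] → [2, 9] → [2, 9, 12] → [2, 9, 12, 15] → [2, 9, 12, 15, 28] → [2, 9, 12, 15, 28, 30] → [2, 9, 12, 15, 28, 30, 31] → [2, 9, 12, 15, 28, 30, 31, 33] → [2, 9, 12, 15, 28, 30, 31, 33, 44]
So `filtered[-1]` = 44

Answer: 44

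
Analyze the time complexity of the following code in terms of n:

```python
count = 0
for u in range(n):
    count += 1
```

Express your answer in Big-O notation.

Each loop level contributes: n. Multiplying the contributions gives O(n).

Answer: O(n)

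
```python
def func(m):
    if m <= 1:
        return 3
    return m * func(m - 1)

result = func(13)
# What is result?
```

func(13) = 13 * 12 * 11 * 10 * 9 * 8 * 7 * 6 * 5 * 4 * 3 * 2 * 3 = 18681062400

Answer: 18681062400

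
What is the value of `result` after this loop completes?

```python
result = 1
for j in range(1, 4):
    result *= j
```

3! = 6
`result` takes the values: 1 → 2 → 6

Answer: 6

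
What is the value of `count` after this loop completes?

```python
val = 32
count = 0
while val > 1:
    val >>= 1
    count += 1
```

Count right shifts until 1
`count` takes the values: 0 → 1 → 2 → 3 → 4 → 5

Answer: 5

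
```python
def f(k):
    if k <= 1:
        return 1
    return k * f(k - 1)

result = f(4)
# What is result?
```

f(4) = 4 * 3 * 2 * 1 = 24

Answer: 24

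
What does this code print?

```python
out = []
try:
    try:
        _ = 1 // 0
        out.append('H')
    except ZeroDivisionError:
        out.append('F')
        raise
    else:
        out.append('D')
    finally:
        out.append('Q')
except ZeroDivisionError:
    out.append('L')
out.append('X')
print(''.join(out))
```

Execution trace: 'F' (inner except ZeroDivisionError) → 'Q' (inner finally) → 'L' (outer except ZeroDivisionError) → 'X' (after the try/except). Output: FQLX

Answer: FQLX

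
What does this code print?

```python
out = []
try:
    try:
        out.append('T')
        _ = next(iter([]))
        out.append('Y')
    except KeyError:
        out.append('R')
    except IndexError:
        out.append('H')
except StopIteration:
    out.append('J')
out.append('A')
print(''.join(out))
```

Execution trace: 'T' (try body) → 'J' (outer except StopIteration) → 'A' (after the try/except). Output: TJA

Answer: TJA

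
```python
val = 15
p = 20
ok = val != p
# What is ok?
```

Trace:
`val = 15` → val = 15
`p = 20` → p = 20
`ok = val != p` → ok = True
So ok = True

Answer: True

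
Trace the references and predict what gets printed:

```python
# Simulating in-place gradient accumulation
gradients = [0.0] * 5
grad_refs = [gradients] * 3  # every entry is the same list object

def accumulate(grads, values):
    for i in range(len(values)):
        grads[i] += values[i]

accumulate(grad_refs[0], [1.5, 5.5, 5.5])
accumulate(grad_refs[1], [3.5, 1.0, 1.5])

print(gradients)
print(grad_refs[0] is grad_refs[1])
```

Key concept: gradient accumulation aliasing.
Step by step:
`gradients = [0.0] * 5` → gradients = [0.0, 0.0, 0.0, 0.0, 0.0]
`grad_refs = [gradients] * 3` → grad_refs = [[0.0, 0.0, 0.0, 0.0, 0.0], [0.0, 0.0, 0.0, 0.0, 0.0], [0.0, 0.0, 0.0, 0.0, 0.0]]
`accumulate(grad_refs[0], [1.5, 5.5, 5.5])` → gradients = [1.5, 5.5, 5.5, 0.0, 0.0]; grad_refs = [[1.5, 5.5, 5.5, 0.0, 0.0], [1.5, 5.5, 5.5, 0.0, 0.0], [1.5, 5.5, 5.5, 0.0, 0.0]]
`accumulate(grad_refs[1], [3.5, 1.0, 1.5])` → gradients = [5.0, 6.5, 7.0, 0.0, 0.0]; grad_refs = [[5.0, 6.5, 7.0, 0.0, 0.0], [5.0, 6.5, 7.0, 0.0, 0.0], [5.0, 6.5, 7.0, 0.0, 0.0]]
`print(gradients)` → prints [5.0, 6.5, 7.0, 0.0, 0.0]
`print(grad_refs[0] is grad_refs[1])` → prints True

Answer:
[5.0, 6.5, 7.0, 0.0, 0.0]
True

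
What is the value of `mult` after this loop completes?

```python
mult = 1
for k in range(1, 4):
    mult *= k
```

3! = 6
`mult` takes the values: 1 → 2 → 6

Answer: 6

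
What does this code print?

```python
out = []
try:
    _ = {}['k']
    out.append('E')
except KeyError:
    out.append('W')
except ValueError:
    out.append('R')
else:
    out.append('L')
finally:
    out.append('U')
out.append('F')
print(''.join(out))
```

Execution trace: 'W' (except KeyError) → 'U' (finally) → 'F' (after the try/except). Output: WUF

Answer: WUF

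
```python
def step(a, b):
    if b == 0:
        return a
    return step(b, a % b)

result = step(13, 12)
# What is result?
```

step(13, 12) -> step(12, 1) -> step(1, 0) -> 1

Answer: 1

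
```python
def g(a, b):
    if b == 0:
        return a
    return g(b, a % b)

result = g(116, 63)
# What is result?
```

g(116, 63) -> g(63, 53) -> g(53, 10) -> g(10, 3) -> g(3, 1) -> g(1, 0) -> 1

Answer: 1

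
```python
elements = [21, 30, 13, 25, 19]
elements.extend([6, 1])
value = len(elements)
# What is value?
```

Trace:
`elements = [21, 30, 13, 25, 19]` → elements = [21, 30, 13, 25, 19]
`elements.extend([6, 1])` → elements = [21, 30, 13, 25, 19, 6, 1]
`value = len(elements)` → value = 7
So value = 7

Answer: 7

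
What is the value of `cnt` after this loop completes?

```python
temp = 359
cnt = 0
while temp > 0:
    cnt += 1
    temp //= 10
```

Count digits by repeated division by 10
`cnt` takes the values: 0 → 1 → 2 → 3

Answer: 3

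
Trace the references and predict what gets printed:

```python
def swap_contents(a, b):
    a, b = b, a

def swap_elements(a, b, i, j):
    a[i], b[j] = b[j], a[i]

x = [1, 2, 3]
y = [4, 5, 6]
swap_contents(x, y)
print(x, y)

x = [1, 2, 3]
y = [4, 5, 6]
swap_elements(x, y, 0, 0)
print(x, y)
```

Key concept: parameter rebinding vs mutation.
Step by step:
`x = [1, 2, 3]` → x = [1, 2, 3]
`y = [4, 5, 6]` → y = [4, 5, 6]
`swap_contents(x, y)` → no visible change to tracked variables
`print(x, y)` → prints [1, 2, 3] [4, 5, 6]
`x = [1, 2, 3]` → x = [1, 2, 3]
`y = [4, 5, 6]` → y = [4, 5, 6]
`swap_elements(x, y, 0, 0)` → x = [4, 2, 3]; y = [1, 5, 6]
`print(x, y)` → prints [4, 2, 3] [1, 5, 6]

Answer:
[1, 2, 3] [4, 5, 6]
[4, 2, 3] [1, 5, 6]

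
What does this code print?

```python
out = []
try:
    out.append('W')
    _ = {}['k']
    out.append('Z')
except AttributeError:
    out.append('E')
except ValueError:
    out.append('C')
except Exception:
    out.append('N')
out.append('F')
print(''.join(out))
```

Execution trace: 'W' (try body) → 'N' (except Exception) → 'F' (after the try/except). Output: WNF

Answer: WNF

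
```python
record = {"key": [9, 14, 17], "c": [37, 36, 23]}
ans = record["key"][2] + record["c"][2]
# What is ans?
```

Trace:
`record = {"key": [9, 14, 17], "c": [37, 36, 23]}` → record = {'key': [9, 14, 17], 'c': [37, 36, 23]}
`ans = record["key"][2] + record["c"][2]` → ans = 40
So ans = 40

Answer: 40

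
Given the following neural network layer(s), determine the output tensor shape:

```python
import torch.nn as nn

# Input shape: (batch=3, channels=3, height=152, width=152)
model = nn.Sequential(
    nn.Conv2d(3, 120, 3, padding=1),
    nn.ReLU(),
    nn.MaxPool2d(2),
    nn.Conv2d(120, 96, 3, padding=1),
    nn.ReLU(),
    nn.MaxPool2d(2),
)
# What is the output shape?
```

Input: (3, 3, 152, 152) -> after first Conv2d: (3, 120, 152, 152) -> after first MaxPool2d: (3, 120, 76, 76) -> after second Conv2d: (3, 96, 76, 76) -> Output: (3, 96, 38, 38)

Answer: (3, 96, 38, 38)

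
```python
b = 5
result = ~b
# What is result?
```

Trace:
`b = 5` → b = 5
`result = ~b` → result = -6
So result = -6

Answer: -6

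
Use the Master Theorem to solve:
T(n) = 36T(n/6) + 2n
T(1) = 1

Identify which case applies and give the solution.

a=36, b=6, f(n)=2n. log_6(36) = 2. Since c=1 < 2, Case 1 applies: T(n) = Θ(n^log_b(a)) = O(n^2).

Answer: O(n^2) - Case 1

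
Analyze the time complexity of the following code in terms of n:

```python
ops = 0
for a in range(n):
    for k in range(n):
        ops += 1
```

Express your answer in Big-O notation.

Each loop level contributes: n × n. Multiplying the contributions gives O(n^2).

Answer: O(n^2)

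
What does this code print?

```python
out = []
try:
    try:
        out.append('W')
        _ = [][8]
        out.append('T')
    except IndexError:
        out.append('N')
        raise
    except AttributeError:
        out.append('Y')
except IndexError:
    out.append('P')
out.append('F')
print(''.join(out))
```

Execution trace: 'W' (inner try body) → 'N' (inner except IndexError) → 'P' (outer except IndexError) → 'F' (after the try/except). Output: WNPF

Answer: WNPF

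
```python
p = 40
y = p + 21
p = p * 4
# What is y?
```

Trace:
`p = 40` → p = 40
`y = p + 21` → y = 61
`p = p * 4` → p = 160
So y = 61

Answer: 61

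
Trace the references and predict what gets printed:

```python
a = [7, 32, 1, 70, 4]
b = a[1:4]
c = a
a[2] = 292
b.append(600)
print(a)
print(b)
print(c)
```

Key concept: slice vs alias.
Step by step:
`a = [7, 32, 1, 70, 4]` → a = [7, 32, 1, 70, 4]
`b = a[1:4]` → b = [32, 1, 70]
`c = a` → c = [7, 32, 1, 70, 4] (same object as a)
`a[2] = 292` → a = [7, 32, 292, 70, 4] (same object as c); c = [7, 32, 292, 70, 4] (same object as a)
`b.append(600)` → b = [32, 1, 70, 600]
`print(a)` → prints [7, 32, 292, 70, 4]
`print(b)` → prints [32, 1, 70, 600]
`print(c)` → prints [7, 32, 292, 70, 4]

Answer:
[7, 32, 292, 70, 4]
[32, 1, 70, 600]
[7, 32, 292, 70, 4]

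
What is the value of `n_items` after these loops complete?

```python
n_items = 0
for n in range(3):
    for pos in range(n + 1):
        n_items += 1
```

Triangle: 1 + 2 + ... + 3
`n_items` takes the values: 0 → 1 → 2 → 3 → 4 → 5 → 6

Answer: 6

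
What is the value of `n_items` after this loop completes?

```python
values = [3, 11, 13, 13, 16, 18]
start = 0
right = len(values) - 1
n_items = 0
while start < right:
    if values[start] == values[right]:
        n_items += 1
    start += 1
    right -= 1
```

Count matching pairs from ends
`n_items` takes the values: 0 → 1

Answer: 1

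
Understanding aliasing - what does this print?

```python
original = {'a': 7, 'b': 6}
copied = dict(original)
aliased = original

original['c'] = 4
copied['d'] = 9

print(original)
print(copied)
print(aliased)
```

Key concept: dict() creates copy, assignment creates alias.
Step by step:
`original = {'a': 7, 'b': 6}` → original = {'a': 7, 'b': 6}
`copied = dict(original)` → copied = {'a': 7, 'b': 6}
`aliased = original` → aliased = {'a': 7, 'b': 6} (same object as original)
`original['c'] = 4` → original = {'a': 7, 'b': 6, 'c': 4} (same object as aliased); aliased = {'a': 7, 'b': 6, 'c': 4} (same object as original)
`copied['d'] = 9` → copied = {'a': 7, 'b': 6, 'd': 9}
`print(original)` → prints {'a': 7, 'b': 6, 'c': 4}
`print(copied)` → prints {'a': 7, 'b': 6, 'd': 9}
`print(aliased)` → prints {'a': 7, 'b': 6, 'c': 4}

Answer:
{'a': 7, 'b': 6, 'c': 4}
{'a': 7, 'b': 6, 'd': 9}
{'a': 7, 'b': 6, 'c': 4}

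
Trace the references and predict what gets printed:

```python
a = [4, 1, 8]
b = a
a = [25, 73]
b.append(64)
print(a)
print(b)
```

Key concept: rebinding vs mutation: a is rebound to a new list, b still points at the original.
Step by step:
`a = [4, 1, 8]` → a = [4, 1, 8]
`b = a` → b = [4, 1, 8] (same object as a)
`a = [25, 73]` → a = [25, 73]
`b.append(64)` → b = [4, 1, 8, 64]
`print(a)` → prints [25, 73]
`print(b)` → prints [4, 1, 8, 64]

Answer:
[25, 73]
[4, 1, 8, 64]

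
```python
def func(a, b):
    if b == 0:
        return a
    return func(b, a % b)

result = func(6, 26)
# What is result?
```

func(6, 26) -> func(26, 6) -> func(6, 2) -> func(2, 0) -> 2

Answer: 2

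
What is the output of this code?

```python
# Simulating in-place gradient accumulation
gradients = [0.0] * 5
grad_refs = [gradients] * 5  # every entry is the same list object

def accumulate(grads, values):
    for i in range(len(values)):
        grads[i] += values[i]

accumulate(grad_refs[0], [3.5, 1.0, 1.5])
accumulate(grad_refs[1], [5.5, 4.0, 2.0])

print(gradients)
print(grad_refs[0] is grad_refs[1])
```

Key concept: gradient accumulation aliasing.
Step by step:
`gradients = [0.0] * 5` → gradients = [0.0, 0.0, 0.0, 0.0, 0.0]
`grad_refs = [gradients] * 5` → grad_refs = [[0.0, 0.0, 0.0, 0.0, 0.0], [0.0, 0.0, 0.0, 0.0, 0.0], [0.0, 0.0, 0.0, 0.0, 0.0], [0.0, 0.0, 0.0, 0.0, 0.0], [0.0, 0.0, 0.0, 0.0, 0.0]]
`accumulate(grad_refs[0], [3.5, 1.0, 1.5])` → gradients = [3.5, 1.0, 1.5, 0.0, 0.0]; grad_refs = [[3.5, 1.0, 1.5, 0.0, 0.0], [3.5, 1.0, 1.5, 0.0, 0.0], [3.5, 1.0, 1.5, 0.0, 0.0], [3.5, 1.0, 1.5, 0.0, 0.0], [3.5, 1.0, 1.5, 0.0, 0.0]]
`accumulate(grad_refs[1], [5.5, 4.0, 2.0])` → gradients = [9.0, 5.0, 3.5, 0.0, 0.0]; grad_refs = [[9.0, 5.0, 3.5, 0.0, 0.0], [9.0, 5.0, 3.5, 0.0, 0.0], [9.0, 5.0, 3.5, 0.0, 0.0], [9.0, 5.0, 3.5, 0.0, 0.0], [9.0, 5.0, 3.5, 0.0, 0.0]]
`print(gradients)` → prints [9.0, 5.0, 3.5, 0.0, 0.0]
`print(grad_refs[0] is grad_refs[1])` → prints True

Answer:
[9.0, 5.0, 3.5, 0.0, 0.0]
True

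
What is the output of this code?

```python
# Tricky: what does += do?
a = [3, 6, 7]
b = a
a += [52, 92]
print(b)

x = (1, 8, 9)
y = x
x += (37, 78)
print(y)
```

Key concept: += behavior differs for mutable vs immutable.
Step by step:
`a = [3, 6, 7]` → a = [3, 6, 7]
`b = a` → b = [3, 6, 7] (same object as a)
`a += [52, 92]` → a = [3, 6, 7, 52, 92] (same object as b); b = [3, 6, 7, 52, 92] (same object as a)
`print(b)` → prints [3, 6, 7, 52, 92]
`x = (1, 8, 9)` → x = (1, 8, 9)
`y = x` → y = (1, 8, 9)
`x += (37, 78)` → x = (1, 8, 9, 37, 78)
`print(y)` → prints (1, 8, 9)

Answer:
[3, 6, 7, 52, 92]
(1, 8, 9)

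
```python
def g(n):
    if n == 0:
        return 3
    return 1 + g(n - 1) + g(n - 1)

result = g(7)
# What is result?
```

g(n) = 1 + 2·g(n-1), g(0)=3. Closed form: (3+1)·2^7 - 1 = 511.

Answer: 511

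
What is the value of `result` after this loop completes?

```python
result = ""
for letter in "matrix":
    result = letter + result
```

Reverse 'matrix'
`result` takes the values: "" → "m" → "am" → "tam" → "rtam" → "irtam" → "xirtam"

Answer: "xirtam"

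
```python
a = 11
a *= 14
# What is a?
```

Trace:
`a = 11` → a = 11
`a *= 14` → a = 154
So a = 154

Answer: 154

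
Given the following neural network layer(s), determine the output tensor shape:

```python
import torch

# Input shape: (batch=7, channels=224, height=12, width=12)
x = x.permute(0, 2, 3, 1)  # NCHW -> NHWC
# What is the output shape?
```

Input: (7, 224, 12, 12) -> Output: (7, 12, 12, 224)

Answer: (7, 12, 12, 224)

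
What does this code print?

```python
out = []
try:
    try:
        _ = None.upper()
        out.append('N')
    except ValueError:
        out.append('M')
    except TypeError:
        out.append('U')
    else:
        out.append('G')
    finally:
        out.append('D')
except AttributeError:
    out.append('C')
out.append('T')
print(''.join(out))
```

Execution trace: 'D' (finally) → 'C' (outer except AttributeError) → 'T' (after the try/except). Output: DCT

Answer: DCT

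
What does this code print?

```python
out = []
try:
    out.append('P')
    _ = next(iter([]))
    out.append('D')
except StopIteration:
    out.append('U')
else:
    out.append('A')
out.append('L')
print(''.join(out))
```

Execution trace: 'P' (try body) → 'U' (except StopIteration) → 'L' (after the try/except). Output: PUL

Answer: PUL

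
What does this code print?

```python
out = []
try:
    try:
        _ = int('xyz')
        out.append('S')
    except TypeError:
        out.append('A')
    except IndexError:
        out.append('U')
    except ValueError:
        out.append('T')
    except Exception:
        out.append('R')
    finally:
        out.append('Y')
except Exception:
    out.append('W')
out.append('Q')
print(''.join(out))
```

Execution trace: 'T' (inner except ValueError) → 'Y' (inner finally) → 'Q' (after the try/except). Output: TYQ

Answer: TYQ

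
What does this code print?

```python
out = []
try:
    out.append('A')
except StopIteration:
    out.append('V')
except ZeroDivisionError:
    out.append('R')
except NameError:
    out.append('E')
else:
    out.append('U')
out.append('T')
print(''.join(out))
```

Execution trace: 'A' (try body, no exception) → 'U' (else) → 'T' (after the try/except). Output: AUT

Answer: AUT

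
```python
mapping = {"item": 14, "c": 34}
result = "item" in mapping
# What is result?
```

Trace:
`mapping = {"item": 14, "c": 34}` → mapping = {'item': 14, 'c': 34}
`result = "item" in mapping` → result = True
So result = True

Answer: True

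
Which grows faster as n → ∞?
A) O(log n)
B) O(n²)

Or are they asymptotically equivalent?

O(log n) vs O(n²): Higher order terms dominate.

Answer: B) O(n²) grows faster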